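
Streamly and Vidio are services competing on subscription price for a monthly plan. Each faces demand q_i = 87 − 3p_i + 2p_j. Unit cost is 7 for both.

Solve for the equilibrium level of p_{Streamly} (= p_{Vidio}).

27

Streamly's profit: π = (p_{Streamly} − 7)(87 − 3p_{Streamly} + 2p_{Vidio}).
∂π/∂p_{Streamly} = 108 − 6p_{Streamly} + 2p_{Vidio} = 0 ⇒ p_{Streamly} = 18 + (1/3)p_{Vidio}.
By symmetry p_{Vidio} = p_{Streamly}; substituting into the reaction function, (2/3)p_{Streamly} = 18 and p_{Streamly} = 27.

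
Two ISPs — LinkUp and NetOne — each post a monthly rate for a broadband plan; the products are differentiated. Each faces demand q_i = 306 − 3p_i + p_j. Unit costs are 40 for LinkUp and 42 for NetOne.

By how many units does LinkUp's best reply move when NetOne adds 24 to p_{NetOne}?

LinkUp's profit: π = (p_{LinkUp} − 40)(306 − 3p_{LinkUp} + p_{NetOne}).
∂π/∂p_{LinkUp} = 426 − 6p_{LinkUp} + p_{NetOne} = 0 ⇒ p_{LinkUp} = 71 + (1/6)p_{NetOne}.
The reaction-function slope is 1/6, so a 24-unit rise in p_{NetOne} moves p_{LinkUp} by 1/6 × 24 = 4. LinkUp's best response rises — the actions are strategic complements.

4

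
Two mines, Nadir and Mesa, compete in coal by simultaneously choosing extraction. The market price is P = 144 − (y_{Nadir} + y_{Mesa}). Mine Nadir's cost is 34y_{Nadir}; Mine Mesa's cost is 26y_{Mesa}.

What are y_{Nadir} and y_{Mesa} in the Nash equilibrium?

Mine Nadir's profit: π = y_{Nadir}(144 − (y_{Nadir} + y_{Mesa})) − 34y_{Nadir}.
∂π/∂y_{Nadir} = 110 − 2y_{Nadir} − y_{Mesa} = 0, so y_{Nadir} = 55 − 0.5y_{Mesa}.
By the same steps for Mesa: y_{Mesa} = 59 − 0.5y_{Nadir}.
Substituting the second reaction function into the first: y_{Nadir} = 55 − 0.5(59 − 0.5y_{Nadir}), which gives 0.75y_{Nadir} = 25.5 ⇒ y_{Nadir} = 34.
Then y_{Mesa} = 59 − 0.5·34 = 42.

34, 42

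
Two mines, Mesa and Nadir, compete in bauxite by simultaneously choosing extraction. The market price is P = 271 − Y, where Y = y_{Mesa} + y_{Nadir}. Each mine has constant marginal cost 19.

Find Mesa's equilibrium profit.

Mine Mesa's profit: π = y_{Mesa}(271 − (y_{Mesa} + y_{Nadir})) − 19y_{Mesa}.
∂π/∂y_{Mesa} = 252 − 2y_{Mesa} − y_{Nadir} = 0, so y_{Mesa} = 126 − 0.5y_{Nadir}.
By symmetry y_{Nadir} = y_{Mesa}; substituting into the reaction function, 1.5y_{Mesa} = 126 and y_{Mesa} = 84.
Price P = 271 − 168 = 103.
Mesa's profit: (103 − 19)·84 = 7056.

7056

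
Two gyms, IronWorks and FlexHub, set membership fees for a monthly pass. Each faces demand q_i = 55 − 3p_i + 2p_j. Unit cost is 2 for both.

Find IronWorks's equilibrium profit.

IronWorks's profit: π = (p_{IronWorks} − 2)(55 − 3p_{IronWorks} + 2p_{FlexHub}).
∂π/∂p_{IronWorks} = 61 − 6p_{IronWorks} + 2p_{FlexHub} = 0 ⇒ p_{IronWorks} = 61/6 + (1/3)p_{FlexHub}.
The game is symmetric, so in equilibrium p_{FlexHub} = p_{IronWorks}: the reaction function gives (2/3)p_{IronWorks} = 61/6, hence p_{IronWorks} = 15.25.
q_{IronWorks} = 55 − 3·15.25 + 2·15.25 = 39.75.
Profit = (15.25 − 2)·39.75 = 526.6875.

526.6875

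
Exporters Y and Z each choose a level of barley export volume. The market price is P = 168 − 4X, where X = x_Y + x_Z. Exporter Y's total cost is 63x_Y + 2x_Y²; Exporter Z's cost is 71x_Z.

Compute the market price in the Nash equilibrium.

108.2

Exporter Y's profit: π = x_Y(168 − 4(x_Y + x_Z)) − 63x_Y − 2x_Y².
∂π/∂x_Y = 105 − 12x_Y − 4x_Z = 0, so x_Y = 8.75 − (1/3)x_Z.
For Z: ∂π/∂x_Z = 97 − 8x_Z − 4x_Y = 0 ⇒ x_Z = 12.125 − 0.5x_Y.
Substituting the second reaction function into the first: x_Y = 8.75 − (1/3)(12.125 − 0.5x_Y), which gives (5/6)x_Y = 113/24 ⇒ x_Y = 5.65.
Then x_Z = 12.125 − 0.5·5.65 = 9.3.
Equilibrium price: P = 168 − 4·14.95 = 108.2.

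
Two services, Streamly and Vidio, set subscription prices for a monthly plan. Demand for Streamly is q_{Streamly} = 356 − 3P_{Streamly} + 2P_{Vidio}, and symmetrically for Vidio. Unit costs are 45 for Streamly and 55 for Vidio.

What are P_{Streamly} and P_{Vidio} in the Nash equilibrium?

124.625, 128.375

Streamly's profit: π = (P_{Streamly} − 45)(356 − 3P_{Streamly} + 2P_{Vidio}).
∂π/∂P_{Streamly} = 491 − 6P_{Streamly} + 2P_{Vidio} = 0 ⇒ P_{Streamly} = 491/6 + (1/3)P_{Vidio}.
Similarly P_{Vidio} = 521/6 + (1/3)P_{Streamly}.
Plugging P_{Vidio} into Streamly's best response: P_{Streamly} = 491/6 + (1/3)(521/6 + (1/3)P_{Streamly}) ⇒ (8/9)P_{Streamly} = 997/9, so P_{Streamly} = 124.625.
Then P_{Vidio} = 521/6 + (1/3)·124.625 = 128.375.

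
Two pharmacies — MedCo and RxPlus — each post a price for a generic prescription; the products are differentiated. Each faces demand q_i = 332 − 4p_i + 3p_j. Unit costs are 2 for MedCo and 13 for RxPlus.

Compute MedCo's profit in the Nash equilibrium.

MedCo's profit: π = (p_{MedCo} − 2)(332 − 4p_{MedCo} + 3p_{RxPlus}).
∂π/∂p_{MedCo} = 340 − 8p_{MedCo} + 3p_{RxPlus} = 0 ⇒ p_{MedCo} = 42.5 + 0.375p_{RxPlus}.
Similarly p_{RxPlus} = 48 + 0.375p_{MedCo}.
Solving the two reaction functions simultaneously: (1 − (0.375)(0.375))p_{MedCo} = 42.5 + 0.375·48, so (55/64)p_{MedCo} = 60.5 and p_{MedCo} = 70.4.
Then p_{RxPlus} = 48 + 0.375·70.4 = 74.4.
q_{MedCo} = 332 − 4·70.4 + 3·74.4 = 273.6.
Profit = (70.4 − 2)·273.6 = 18714.24.

18714.24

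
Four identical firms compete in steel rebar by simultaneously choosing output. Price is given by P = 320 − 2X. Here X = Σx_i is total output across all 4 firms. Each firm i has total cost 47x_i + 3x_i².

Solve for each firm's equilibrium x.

A representative firm's profit is π_i = x_i(320 − 2X) − 47x_i − 3x_i², with X = x_i + Σ_{j≠i} x_j.
First-order condition: 273 − 10x_i − 2Σ_{j≠i} x_j = 0.
With identical firms, set every x_j = x: then 273 − 10x − 6x = 0, i.e. x = 273/16 = 17.0625.

17.0625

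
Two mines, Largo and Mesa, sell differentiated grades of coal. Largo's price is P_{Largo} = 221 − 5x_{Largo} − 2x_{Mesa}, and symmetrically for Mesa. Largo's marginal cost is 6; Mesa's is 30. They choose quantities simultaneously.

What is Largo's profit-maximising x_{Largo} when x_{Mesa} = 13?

Mine Largo's profit: π = x_{Largo}(221 − 5x_{Largo} − 2x_{Mesa}) − 6x_{Largo}.
∂π/∂x_{Largo} = 215 − 10x_{Largo} − 2x_{Mesa} = 0 ⇒ x_{Largo} = 21.5 − 0.2x_{Mesa}.
At x_{Mesa} = 13: x_{Largo} = 21.5 − 0.2·13 = 18.9.

18.9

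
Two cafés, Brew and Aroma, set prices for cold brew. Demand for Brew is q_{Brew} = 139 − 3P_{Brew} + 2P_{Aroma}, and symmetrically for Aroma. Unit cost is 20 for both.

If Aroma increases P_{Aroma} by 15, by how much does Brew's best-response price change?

5

Brew's profit: π = (P_{Brew} − 20)(139 − 3P_{Brew} + 2P_{Aroma}).
∂π/∂P_{Brew} = 199 − 6P_{Brew} + 2P_{Aroma} = 0 ⇒ P_{Brew} = 199/6 + (1/3)P_{Aroma}.
The reaction-function slope is 1/3, so a 15-unit rise in P_{Aroma} moves P_{Brew} by 1/3 × 15 = 5. Brew's best response rises — the actions are strategic complements.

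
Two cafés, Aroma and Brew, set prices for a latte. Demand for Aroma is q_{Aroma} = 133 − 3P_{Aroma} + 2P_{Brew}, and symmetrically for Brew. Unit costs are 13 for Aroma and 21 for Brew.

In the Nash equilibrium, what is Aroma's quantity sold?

Aroma's profit: π = (P_{Aroma} − 13)(133 − 3P_{Aroma} + 2P_{Brew}).
∂π/∂P_{Aroma} = 172 − 6P_{Aroma} + 2P_{Brew} = 0 ⇒ P_{Aroma} = 86/3 + (1/3)P_{Brew}.
Similarly P_{Brew} = 98/3 + (1/3)P_{Aroma}.
Plugging P_{Brew} into Aroma's best response: P_{Aroma} = 86/3 + (1/3)(98/3 + (1/3)P_{Aroma}) ⇒ (8/9)P_{Aroma} = 356/9, so P_{Aroma} = 44.5.
Then P_{Brew} = 98/3 + (1/3)·44.5 = 47.5.
q_{Aroma} = 133 − 3·44.5 + 2·47.5 = 94.5.

94.5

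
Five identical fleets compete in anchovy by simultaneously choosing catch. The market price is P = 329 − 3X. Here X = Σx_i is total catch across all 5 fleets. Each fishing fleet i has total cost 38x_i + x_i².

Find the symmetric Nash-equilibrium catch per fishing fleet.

A representative fishing fleet's profit is π_i = x_i(329 − 3X) − 38x_i − x_i², with X = x_i + Σ_{j≠i} x_j.
First-order condition: 291 − 8x_i − 3Σ_{j≠i} x_j = 0.
Imposing symmetry (x_j = x for all j) turns Σ_{j≠i} x_j into 4x, so 291 = 20x and x = 14.55.

14.55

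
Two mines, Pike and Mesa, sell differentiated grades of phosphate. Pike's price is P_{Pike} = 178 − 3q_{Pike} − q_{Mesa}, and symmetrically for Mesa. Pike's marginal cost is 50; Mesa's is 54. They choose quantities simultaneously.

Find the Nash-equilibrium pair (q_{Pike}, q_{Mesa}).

18.4, 17.6

Mine Pike's profit: π = q_{Pike}(178 − 3q_{Pike} − q_{Mesa}) − 50q_{Pike}.
∂π/∂q_{Pike} = 128 − 6q_{Pike} − q_{Mesa} = 0 ⇒ q_{Pike} = 64/3 − (1/6)q_{Mesa}.
Similarly q_{Mesa} = 62/3 − (1/6)q_{Pike}.
Solving the two reaction functions simultaneously: (1 − (−1/6)(−1/6))q_{Pike} = 64/3 − (1/6)·(62/3), so (35/36)q_{Pike} = 161/9 and q_{Pike} = 18.4.
Then q_{Mesa} = 62/3 − (1/6)·18.4 = 17.6.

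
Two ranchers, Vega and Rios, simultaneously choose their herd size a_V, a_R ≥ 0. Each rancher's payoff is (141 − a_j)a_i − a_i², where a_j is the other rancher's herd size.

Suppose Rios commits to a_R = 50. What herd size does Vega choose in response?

Vega's payoff is (141 − a_R)a_V − a_V².
∂π/∂a_V = 141 − a_R − 2a_V = 0, so a_V = 70.5 − 0.5a_R.
At a_R = 50: a_V = 70.5 − 0.5·50 = 45.5.

45.5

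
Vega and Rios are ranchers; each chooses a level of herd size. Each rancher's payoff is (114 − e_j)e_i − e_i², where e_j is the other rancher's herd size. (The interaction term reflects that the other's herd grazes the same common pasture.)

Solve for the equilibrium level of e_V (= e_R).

38

Vega's payoff is (114 − e_R)e_V − e_V².
∂π/∂e_V = 114 − e_R − 2e_V = 0, so e_V = 57 − 0.5e_R.
Setting e_V = e_R in the reaction function: e_V = 57 − 0.5e_V, so e_V = 57 / 1.5 = 38.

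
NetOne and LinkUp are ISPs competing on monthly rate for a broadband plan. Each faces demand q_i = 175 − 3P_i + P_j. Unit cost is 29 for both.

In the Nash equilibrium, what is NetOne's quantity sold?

NetOne's profit: π = (P_{NetOne} − 29)(175 − 3P_{NetOne} + P_{LinkUp}).
∂π/∂P_{NetOne} = 262 − 6P_{NetOne} + P_{LinkUp} = 0 ⇒ P_{NetOne} = 131/3 + (1/6)P_{LinkUp}.
Setting P_{NetOne} = P_{LinkUp} in the reaction function: P_{NetOne} = 131/3 + (1/6)P_{NetOne}, so P_{NetOne} = (131/3) / (5/6) = 52.4.
q_{NetOne} = 175 − 3·52.4 + 52.4 = 70.2.

70.2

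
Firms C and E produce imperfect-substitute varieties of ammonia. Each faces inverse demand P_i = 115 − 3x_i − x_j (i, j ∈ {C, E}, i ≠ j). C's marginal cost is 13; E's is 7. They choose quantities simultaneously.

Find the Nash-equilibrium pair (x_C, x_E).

Firm C's profit: π = x_C(115 − 3x_C − x_E) − 13x_C.
∂π/∂x_C = 102 − 6x_C − x_E = 0 ⇒ x_C = 17 − (1/6)x_E.
Similarly x_E = 18 − (1/6)x_C.
Plugging x_E into C's best response: x_C = 17 − (1/6)(18 − (1/6)x_C) ⇒ (35/36)x_C = 14, so x_C = 14.4.
Then x_E = 18 − (1/6)·14.4 = 15.6.

14.4, 15.6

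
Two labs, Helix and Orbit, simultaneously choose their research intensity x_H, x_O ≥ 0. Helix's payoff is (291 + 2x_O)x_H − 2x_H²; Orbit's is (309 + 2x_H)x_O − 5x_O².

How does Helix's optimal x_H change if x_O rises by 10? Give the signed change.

5

Expanding Helix's payoff: 291x_H + 2x_Ox_H − 2x_H².
∂π/∂x_H = 291 + 2x_O − 4x_H = 0, so x_H = 72.75 + 0.5x_O.
The reaction-function slope is 0.5, so a 10-unit rise in x_O moves x_H by 0.5 × 10 = 5. Helix's best response rises — the actions are strategic complements.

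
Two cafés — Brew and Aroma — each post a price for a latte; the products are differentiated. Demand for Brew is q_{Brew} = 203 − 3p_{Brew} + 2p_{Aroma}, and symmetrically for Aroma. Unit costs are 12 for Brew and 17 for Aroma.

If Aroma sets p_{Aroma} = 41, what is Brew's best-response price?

53.5

Brew's profit: π = (p_{Brew} − 12)(203 − 3p_{Brew} + 2p_{Aroma}).
∂π/∂p_{Brew} = 239 − 6p_{Brew} + 2p_{Aroma} = 0 ⇒ p_{Brew} = 239/6 + (1/3)p_{Aroma}.
At p_{Aroma} = 41: p_{Brew} = 239/6 + (1/3)·41 = 53.5.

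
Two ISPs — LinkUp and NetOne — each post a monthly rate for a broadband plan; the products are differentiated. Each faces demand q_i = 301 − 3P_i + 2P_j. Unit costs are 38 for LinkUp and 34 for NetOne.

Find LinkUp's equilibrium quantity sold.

LinkUp's profit: π = (P_{LinkUp} − 38)(301 − 3P_{LinkUp} + 2P_{NetOne}).
∂π/∂P_{LinkUp} = 415 − 6P_{LinkUp} + 2P_{NetOne} = 0 ⇒ P_{LinkUp} = 415/6 + (1/3)P_{NetOne}.
Similarly P_{NetOne} = 403/6 + (1/3)P_{LinkUp}.
Substituting the second reaction function into the first: P_{LinkUp} = 415/6 + (1/3)(403/6 + (1/3)P_{LinkUp}), which gives (8/9)P_{LinkUp} = 824/9 ⇒ P_{LinkUp} = 103.
Then P_{NetOne} = 403/6 + (1/3)·103 = 101.5.
q_{LinkUp} = 301 − 3·103 + 2·101.5 = 195.

195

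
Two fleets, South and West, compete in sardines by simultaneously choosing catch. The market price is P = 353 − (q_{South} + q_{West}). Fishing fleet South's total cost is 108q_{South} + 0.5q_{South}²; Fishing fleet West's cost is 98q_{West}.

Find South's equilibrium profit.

3313.5

Fishing fleet South's profit: π = q_{South}(353 − (q_{South} + q_{West})) − 108q_{South} − 0.5q_{South}².
∂π/∂q_{South} = 245 − 3q_{South} − q_{West} = 0, so q_{South} = 245/3 − (1/3)q_{West}.
For West: ∂π/∂q_{West} = 255 − 2q_{West} − q_{South} = 0 ⇒ q_{West} = 127.5 − 0.5q_{South}.
Substituting the second reaction function into the first: q_{South} = 245/3 − (1/3)(127.5 − 0.5q_{South}), which gives (5/6)q_{South} = 235/6 ⇒ q_{South} = 47.
Then q_{West} = 127.5 − 0.5·47 = 104.
Price P = 353 − 151 = 202.
South's profit: (202 − 108)·47 − 0.5(47)² = 3313.5.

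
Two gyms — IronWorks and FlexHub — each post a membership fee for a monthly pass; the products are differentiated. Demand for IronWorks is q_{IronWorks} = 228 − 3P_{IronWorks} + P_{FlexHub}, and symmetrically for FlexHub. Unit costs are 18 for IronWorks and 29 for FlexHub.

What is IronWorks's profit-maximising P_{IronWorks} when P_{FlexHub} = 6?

IronWorks's profit: π = (P_{IronWorks} − 18)(228 − 3P_{IronWorks} + P_{FlexHub}).
∂π/∂P_{IronWorks} = 282 − 6P_{IronWorks} + P_{FlexHub} = 0 ⇒ P_{IronWorks} = 47 + (1/6)P_{FlexHub}.
At P_{FlexHub} = 6: P_{IronWorks} = 47 + (1/6)·6 = 48.

48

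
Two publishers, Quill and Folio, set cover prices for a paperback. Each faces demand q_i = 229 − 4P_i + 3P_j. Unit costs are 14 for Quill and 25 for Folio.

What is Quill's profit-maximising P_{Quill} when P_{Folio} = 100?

Quill's profit: π = (P_{Quill} − 14)(229 − 4P_{Quill} + 3P_{Folio}).
∂π/∂P_{Quill} = 285 − 8P_{Quill} + 3P_{Folio} = 0 ⇒ P_{Quill} = 35.625 + 0.375P_{Folio}.
At P_{Folio} = 100: P_{Quill} = 35.625 + 0.375·100 = 73.125.

73.125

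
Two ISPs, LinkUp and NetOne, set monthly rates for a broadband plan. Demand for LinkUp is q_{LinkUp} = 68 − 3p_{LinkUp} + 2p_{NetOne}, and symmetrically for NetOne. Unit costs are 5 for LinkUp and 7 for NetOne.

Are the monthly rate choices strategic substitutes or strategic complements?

strategic complements

LinkUp's profit: π = (p_{LinkUp} − 5)(68 − 3p_{LinkUp} + 2p_{NetOne}).
∂π/∂p_{LinkUp} = 83 − 6p_{LinkUp} + 2p_{NetOne} = 0 ⇒ p_{LinkUp} = 83/6 + (1/3)p_{NetOne}.
The best-response slope dp_{LinkUp}/dp_{NetOne} = 1/3 > 0: the reaction function is upward-sloping, so the choices are strategic complements.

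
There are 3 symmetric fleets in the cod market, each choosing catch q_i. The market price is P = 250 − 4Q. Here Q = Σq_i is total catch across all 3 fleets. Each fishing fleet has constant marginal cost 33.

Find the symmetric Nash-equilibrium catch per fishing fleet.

A representative fishing fleet's profit is π_i = q_i(250 − 4Q) − 33q_i, with Q = q_i + Σ_{j≠i} q_j.
First-order condition: 217 − 8q_i − 4Σ_{j≠i} q_j = 0.
With identical fishing fleets, set every q_j = q: then 217 − 8q − 8q = 0, i.e. q = 217/16 = 13.5625.

13.5625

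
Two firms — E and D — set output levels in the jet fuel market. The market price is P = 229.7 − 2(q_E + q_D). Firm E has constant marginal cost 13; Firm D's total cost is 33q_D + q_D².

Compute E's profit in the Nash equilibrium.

4111.4312

Firm E's profit: π = q_E(229.7 − 2(q_E + q_D)) − 13q_E.
∂π/∂q_E = 216.7 − 4q_E − 2q_D = 0, so q_E = 54.175 − 0.5q_D.
For D: ∂π/∂q_D = 196.7 − 6q_D − 2q_E = 0 ⇒ q_D = 1967/60 − (1/3)q_E.
Substituting the second reaction function into the first: q_E = 54.175 − 0.5(1967/60 − (1/3)q_E), which gives (5/6)q_E = 2267/60 ⇒ q_E = 45.34.
Then q_D = 1967/60 − (1/3)·45.34 = 17.67.
Price P = 229.7 − 2·63.01 = 103.68.
E's profit: (103.68 − 13)·45.34 = 4111.4312.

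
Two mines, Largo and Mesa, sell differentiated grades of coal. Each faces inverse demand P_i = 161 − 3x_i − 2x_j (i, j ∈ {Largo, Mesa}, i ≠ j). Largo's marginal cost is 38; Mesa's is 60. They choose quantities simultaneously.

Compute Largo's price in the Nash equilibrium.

Mine Largo's profit: π = x_{Largo}(161 − 3x_{Largo} − 2x_{Mesa}) − 38x_{Largo}.
∂π/∂x_{Largo} = 123 − 6x_{Largo} − 2x_{Mesa} = 0 ⇒ x_{Largo} = 20.5 − (1/3)x_{Mesa}.
Similarly x_{Mesa} = 101/6 − (1/3)x_{Largo}.
Plugging x_{Mesa} into Largo's best response: x_{Largo} = 20.5 − (1/3)(101/6 − (1/3)x_{Largo}) ⇒ (8/9)x_{Largo} = 134/9, so x_{Largo} = 16.75.
Then x_{Mesa} = 101/6 − (1/3)·16.75 = 11.25.
P_{Largo} = 161 − 3·16.75 − 2·11.25 = 88.25.

88.25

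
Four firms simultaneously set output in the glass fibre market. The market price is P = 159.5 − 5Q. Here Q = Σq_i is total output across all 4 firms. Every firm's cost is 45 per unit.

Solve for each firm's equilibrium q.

A representative firm's profit is π_i = q_i(159.5 − 5Q) − 45q_i, with Q = q_i + Σ_{j≠i} q_j.
First-order condition: 114.5 − 10q_i − 5Σ_{j≠i} q_j = 0.
In a symmetric equilibrium every firm chooses the same q, so Σ_{j≠i} q_j = 3q. The condition becomes 114.5 − 25q = 0, giving q = 114.5/25 = 4.58.

4.58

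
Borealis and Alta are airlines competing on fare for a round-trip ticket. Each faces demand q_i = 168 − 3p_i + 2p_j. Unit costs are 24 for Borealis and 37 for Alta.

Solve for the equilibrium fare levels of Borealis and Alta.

Borealis's profit: π = (p_{Borealis} − 24)(168 − 3p_{Borealis} + 2p_{Alta}).
∂π/∂p_{Borealis} = 240 − 6p_{Borealis} + 2p_{Alta} = 0 ⇒ p_{Borealis} = 40 + (1/3)p_{Alta}.
Similarly p_{Alta} = 46.5 + (1/3)p_{Borealis}.
Plugging p_{Alta} into Borealis's best response: p_{Borealis} = 40 + (1/3)(46.5 + (1/3)p_{Borealis}) ⇒ (8/9)p_{Borealis} = 55.5, so p_{Borealis} = 62.4375.
Then p_{Alta} = 46.5 + (1/3)·62.4375 = 67.3125.

62.4375, 67.3125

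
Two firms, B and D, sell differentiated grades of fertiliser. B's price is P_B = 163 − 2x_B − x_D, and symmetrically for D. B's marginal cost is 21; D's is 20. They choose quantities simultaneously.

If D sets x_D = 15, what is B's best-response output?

31.75

Firm B's profit: π = x_B(163 − 2x_B − x_D) − 21x_B.
∂π/∂x_B = 142 − 4x_B − x_D = 0 ⇒ x_B = 35.5 − 0.25x_D.
At x_D = 15: x_B = 35.5 − 0.25·15 = 31.75.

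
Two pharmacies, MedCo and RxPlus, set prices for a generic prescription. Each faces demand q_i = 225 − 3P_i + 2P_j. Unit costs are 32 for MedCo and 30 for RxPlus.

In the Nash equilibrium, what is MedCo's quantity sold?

MedCo's profit: π = (P_{MedCo} − 32)(225 − 3P_{MedCo} + 2P_{RxPlus}).
∂π/∂P_{MedCo} = 321 − 6P_{MedCo} + 2P_{RxPlus} = 0 ⇒ P_{MedCo} = 53.5 + (1/3)P_{RxPlus}.
Similarly P_{RxPlus} = 52.5 + (1/3)P_{MedCo}.
Solving the two reaction functions simultaneously: (1 − (1/3)(1/3))P_{MedCo} = 53.5 + (1/3)·52.5, so (8/9)P_{MedCo} = 71 and P_{MedCo} = 79.875.
Then P_{RxPlus} = 52.5 + (1/3)·79.875 = 79.125.
q_{MedCo} = 225 − 3·79.875 + 2·79.125 = 143.625.

143.625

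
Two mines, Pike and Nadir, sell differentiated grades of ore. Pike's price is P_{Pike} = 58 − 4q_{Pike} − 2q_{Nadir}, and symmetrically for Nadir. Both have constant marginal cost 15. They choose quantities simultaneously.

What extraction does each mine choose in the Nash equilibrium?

Mine Pike's profit: π = q_{Pike}(58 − 4q_{Pike} − 2q_{Nadir}) − 15q_{Pike}.
∂π/∂q_{Pike} = 43 − 8q_{Pike} − 2q_{Nadir} = 0 ⇒ q_{Pike} = 5.375 − 0.25q_{Nadir}.
By symmetry q_{Nadir} = q_{Pike}; substituting into the reaction function, 1.25q_{Pike} = 5.375 and q_{Pike} = 4.3.

4.3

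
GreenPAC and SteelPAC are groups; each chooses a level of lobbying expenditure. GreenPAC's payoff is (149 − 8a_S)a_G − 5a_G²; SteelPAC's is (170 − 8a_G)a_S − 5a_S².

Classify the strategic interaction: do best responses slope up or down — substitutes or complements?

strategic substitutes

Expanding GreenPAC's payoff: 149a_G − 8a_Sa_G − 5a_G².
∂π/∂a_G = 149 − 8a_S − 10a_G = 0, so a_G = 14.9 − 0.8a_S.
The best-response slope da_G/da_S = −0.8 < 0: the reaction function is downward-sloping, so the choices are strategic substitutes.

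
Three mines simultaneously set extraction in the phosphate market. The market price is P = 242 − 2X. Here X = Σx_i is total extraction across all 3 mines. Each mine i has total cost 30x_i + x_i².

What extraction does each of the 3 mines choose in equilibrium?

21.2

A representative mine's profit is π_i = x_i(242 − 2X) − 30x_i − x_i², with X = x_i + Σ_{j≠i} x_j.
First-order condition: 212 − 6x_i − 2Σ_{j≠i} x_j = 0.
In a symmetric equilibrium every mine chooses the same x, so Σ_{j≠i} x_j = 2x. The condition becomes 212 − 10x = 0, giving x = 212/10 = 21.2.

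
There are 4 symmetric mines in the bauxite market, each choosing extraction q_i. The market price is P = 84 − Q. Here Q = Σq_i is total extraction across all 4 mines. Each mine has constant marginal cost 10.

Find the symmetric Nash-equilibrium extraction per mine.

A representative mine's profit is π_i = q_i(84 − Q) − 10q_i, with Q = q_i + Σ_{j≠i} q_j.
First-order condition: 74 − 2q_i − Σ_{j≠i} q_j = 0.
With identical mines, set every q_j = q: then 74 − 2q − 3q = 0, i.e. q = 74/5 = 14.8.

14.8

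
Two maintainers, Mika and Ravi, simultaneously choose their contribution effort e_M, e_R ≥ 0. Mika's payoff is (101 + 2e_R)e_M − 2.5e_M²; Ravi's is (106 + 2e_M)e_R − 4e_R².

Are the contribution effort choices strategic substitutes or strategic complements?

strategic complements

Expanding Mika's payoff: 101e_M + 2e_Re_M − 2.5e_M².
∂π/∂e_M = 101 + 2e_R − 5e_M = 0, so e_M = 20.2 + 0.4e_R.
The best-response slope de_M/de_R = 0.4 > 0: the reaction function is upward-sloping, so the choices are strategic complements.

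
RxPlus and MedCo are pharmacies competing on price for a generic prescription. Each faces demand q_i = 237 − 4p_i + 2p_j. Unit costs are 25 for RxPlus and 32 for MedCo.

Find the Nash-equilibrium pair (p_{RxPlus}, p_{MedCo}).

RxPlus's profit: π = (p_{RxPlus} − 25)(237 − 4p_{RxPlus} + 2p_{MedCo}).
∂π/∂p_{RxPlus} = 337 − 8p_{RxPlus} + 2p_{MedCo} = 0 ⇒ p_{RxPlus} = 42.125 + 0.25p_{MedCo}.
Similarly p_{MedCo} = 45.625 + 0.25p_{RxPlus}.
Solving the two reaction functions simultaneously: (1 − (0.25)(0.25))p_{RxPlus} = 42.125 + 0.25·45.625, so 0.9375p_{RxPlus} = 1713/32 and p_{RxPlus} = 57.1.
Then p_{MedCo} = 45.625 + 0.25·57.1 = 59.9.

57.1, 59.9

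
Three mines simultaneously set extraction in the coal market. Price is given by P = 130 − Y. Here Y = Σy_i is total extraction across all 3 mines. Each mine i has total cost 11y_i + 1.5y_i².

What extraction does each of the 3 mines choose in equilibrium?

17

A representative mine's profit is π_i = y_i(130 − Y) − 11y_i − 1.5y_i², with Y = y_i + Σ_{j≠i} y_j.
First-order condition: 119 − 5y_i − Σ_{j≠i} y_j = 0.
In a symmetric equilibrium every mine chooses the same y, so Σ_{j≠i} y_j = 2y. The condition becomes 119 − 7y = 0, giving y = 119/7 = 17.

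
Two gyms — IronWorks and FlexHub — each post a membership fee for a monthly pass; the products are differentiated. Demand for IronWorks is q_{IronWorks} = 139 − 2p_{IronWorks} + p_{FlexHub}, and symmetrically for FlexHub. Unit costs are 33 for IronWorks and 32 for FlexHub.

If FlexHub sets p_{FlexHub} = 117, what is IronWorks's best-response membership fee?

IronWorks's profit: π = (p_{IronWorks} − 33)(139 − 2p_{IronWorks} + p_{FlexHub}).
∂π/∂p_{IronWorks} = 205 − 4p_{IronWorks} + p_{FlexHub} = 0 ⇒ p_{IronWorks} = 51.25 + 0.25p_{FlexHub}.
At p_{FlexHub} = 117: p_{IronWorks} = 51.25 + 0.25·117 = 80.5.

80.5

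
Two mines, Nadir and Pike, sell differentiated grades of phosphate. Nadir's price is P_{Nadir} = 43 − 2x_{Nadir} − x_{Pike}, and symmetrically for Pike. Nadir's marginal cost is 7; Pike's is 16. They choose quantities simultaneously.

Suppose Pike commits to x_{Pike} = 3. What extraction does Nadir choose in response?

8.25

Mine Nadir's profit: π = x_{Nadir}(43 − 2x_{Nadir} − x_{Pike}) − 7x_{Nadir}.
∂π/∂x_{Nadir} = 36 − 4x_{Nadir} − x_{Pike} = 0 ⇒ x_{Nadir} = 9 − 0.25x_{Pike}.
At x_{Pike} = 3: x_{Nadir} = 9 − 0.25·3 = 8.25.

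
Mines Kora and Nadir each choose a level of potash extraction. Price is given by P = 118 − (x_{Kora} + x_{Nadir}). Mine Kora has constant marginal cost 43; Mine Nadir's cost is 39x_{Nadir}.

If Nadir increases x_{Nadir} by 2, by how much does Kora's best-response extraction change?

Mine Kora's profit: π = x_{Kora}(118 − (x_{Kora} + x_{Nadir})) − 43x_{Kora}.
∂π/∂x_{Kora} = 75 − 2x_{Kora} − x_{Nadir} = 0, so x_{Kora} = 37.5 − 0.5x_{Nadir}.
The reaction-function slope is −0.5, so a 2-unit rise in x_{Nadir} moves x_{Kora} by −0.5 × 2 = −1. Kora's best response falls — the actions are strategic substitutes.

-1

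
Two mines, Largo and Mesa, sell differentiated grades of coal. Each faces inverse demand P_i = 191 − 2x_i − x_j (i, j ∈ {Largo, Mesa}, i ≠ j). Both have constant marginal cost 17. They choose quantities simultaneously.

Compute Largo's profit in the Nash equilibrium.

Mine Largo's profit: π = x_{Largo}(191 − 2x_{Largo} − x_{Mesa}) − 17x_{Largo}.
∂π/∂x_{Largo} = 174 − 4x_{Largo} − x_{Mesa} = 0 ⇒ x_{Largo} = 43.5 − 0.25x_{Mesa}.
The game is symmetric, so in equilibrium x_{Mesa} = x_{Largo}: the reaction function gives 1.25x_{Largo} = 43.5, hence x_{Largo} = 34.8.
P_{Largo} = 191 − 2·34.8 − 34.8 = 86.6.
Profit = (86.6 − 17)·34.8 = 2422.08.

2422.08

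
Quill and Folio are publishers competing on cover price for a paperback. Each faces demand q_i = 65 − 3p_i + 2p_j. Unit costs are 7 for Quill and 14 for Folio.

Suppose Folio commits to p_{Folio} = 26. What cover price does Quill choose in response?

Quill's profit: π = (p_{Quill} − 7)(65 − 3p_{Quill} + 2p_{Folio}).
∂π/∂p_{Quill} = 86 − 6p_{Quill} + 2p_{Folio} = 0 ⇒ p_{Quill} = 43/3 + (1/3)p_{Folio}.
At p_{Folio} = 26: p_{Quill} = 43/3 + (1/3)·26 = 23.

23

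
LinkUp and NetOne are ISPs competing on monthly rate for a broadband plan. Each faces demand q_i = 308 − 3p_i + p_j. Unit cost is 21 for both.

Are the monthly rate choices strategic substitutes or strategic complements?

LinkUp's profit: π = (p_{LinkUp} − 21)(308 − 3p_{LinkUp} + p_{NetOne}).
∂π/∂p_{LinkUp} = 371 − 6p_{LinkUp} + p_{NetOne} = 0 ⇒ p_{LinkUp} = 371/6 + (1/6)p_{NetOne}.
The best-response slope dp_{LinkUp}/dp_{NetOne} = 1/6 > 0: the reaction function is upward-sloping, so the choices are strategic complements.

strategic complements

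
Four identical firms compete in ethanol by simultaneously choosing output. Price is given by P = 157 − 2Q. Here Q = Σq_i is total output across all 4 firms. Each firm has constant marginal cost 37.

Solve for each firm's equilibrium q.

12

A representative firm's profit is π_i = q_i(157 − 2Q) − 37q_i, with Q = q_i + Σ_{j≠i} q_j.
First-order condition: 120 − 4q_i − 2Σ_{j≠i} q_j = 0.
In a symmetric equilibrium every firm chooses the same q, so Σ_{j≠i} q_j = 3q. The condition becomes 120 − 10q = 0, giving q = 120/10 = 12.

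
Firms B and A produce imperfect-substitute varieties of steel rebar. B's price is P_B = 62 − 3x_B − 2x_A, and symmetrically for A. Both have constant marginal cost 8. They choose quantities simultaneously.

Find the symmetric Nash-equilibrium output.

Firm B's profit: π = x_B(62 − 3x_B − 2x_A) − 8x_B.
∂π/∂x_B = 54 − 6x_B − 2x_A = 0 ⇒ x_B = 9 − (1/3)x_A.
Setting x_B = x_A in the reaction function: x_B = 9 − (1/3)x_B, so x_B = 9 / (4/3) = 6.75.

6.75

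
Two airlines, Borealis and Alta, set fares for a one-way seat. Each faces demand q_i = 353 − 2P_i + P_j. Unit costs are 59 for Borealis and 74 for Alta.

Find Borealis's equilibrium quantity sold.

200

Borealis's profit: π = (P_{Borealis} − 59)(353 − 2P_{Borealis} + P_{Alta}).
∂π/∂P_{Borealis} = 471 − 4P_{Borealis} + P_{Alta} = 0 ⇒ P_{Borealis} = 117.75 + 0.25P_{Alta}.
Similarly P_{Alta} = 125.25 + 0.25P_{Borealis}.
Plugging P_{Alta} into Borealis's best response: P_{Borealis} = 117.75 + 0.25(125.25 + 0.25P_{Borealis}) ⇒ 0.9375P_{Borealis} = 149.0625, so P_{Borealis} = 159.
Then P_{Alta} = 125.25 + 0.25·159 = 165.
q_{Borealis} = 353 − 2·159 + 165 = 200.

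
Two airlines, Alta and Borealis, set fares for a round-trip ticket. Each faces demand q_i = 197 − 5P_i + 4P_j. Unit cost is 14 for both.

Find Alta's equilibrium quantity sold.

Alta's profit: π = (P_{Alta} − 14)(197 − 5P_{Alta} + 4P_{Borealis}).
∂π/∂P_{Alta} = 267 − 10P_{Alta} + 4P_{Borealis} = 0 ⇒ P_{Alta} = 26.7 + 0.4P_{Borealis}.
Setting P_{Alta} = P_{Borealis} in the reaction function: P_{Alta} = 26.7 + 0.4P_{Alta}, so P_{Alta} = 26.7 / 0.6 = 44.5.
q_{Alta} = 197 − 5·44.5 + 4·44.5 = 152.5.

152.5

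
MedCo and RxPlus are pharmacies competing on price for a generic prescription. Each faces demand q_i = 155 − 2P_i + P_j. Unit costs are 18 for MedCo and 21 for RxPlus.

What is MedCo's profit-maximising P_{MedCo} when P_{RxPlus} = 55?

MedCo's profit: π = (P_{MedCo} − 18)(155 − 2P_{MedCo} + P_{RxPlus}).
∂π/∂P_{MedCo} = 191 − 4P_{MedCo} + P_{RxPlus} = 0 ⇒ P_{MedCo} = 47.75 + 0.25P_{RxPlus}.
At P_{RxPlus} = 55: P_{MedCo} = 47.75 + 0.25·55 = 61.5.

61.5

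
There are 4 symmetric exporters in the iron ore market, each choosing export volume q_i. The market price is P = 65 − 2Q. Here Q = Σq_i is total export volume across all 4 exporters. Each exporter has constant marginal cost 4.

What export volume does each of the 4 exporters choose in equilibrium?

A representative exporter's profit is π_i = q_i(65 − 2Q) − 4q_i, with Q = q_i + Σ_{j≠i} q_j.
First-order condition: 61 − 4q_i − 2Σ_{j≠i} q_j = 0.
With identical exporters, set every q_j = q: then 61 − 4q − 6q = 0, i.e. q = 61/10 = 6.1.

6.1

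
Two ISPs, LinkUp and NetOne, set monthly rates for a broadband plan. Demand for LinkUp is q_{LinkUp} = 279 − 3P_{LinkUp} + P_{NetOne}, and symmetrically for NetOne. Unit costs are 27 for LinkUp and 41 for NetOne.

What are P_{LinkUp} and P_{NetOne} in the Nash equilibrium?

LinkUp's profit: π = (P_{LinkUp} − 27)(279 − 3P_{LinkUp} + P_{NetOne}).
∂π/∂P_{LinkUp} = 360 − 6P_{LinkUp} + P_{NetOne} = 0 ⇒ P_{LinkUp} = 60 + (1/6)P_{NetOne}.
Similarly P_{NetOne} = 67 + (1/6)P_{LinkUp}.
Plugging P_{NetOne} into LinkUp's best response: P_{LinkUp} = 60 + (1/6)(67 + (1/6)P_{LinkUp}) ⇒ (35/36)P_{LinkUp} = 427/6, so P_{LinkUp} = 73.2.
Then P_{NetOne} = 67 + (1/6)·73.2 = 79.2.

73.2, 79.2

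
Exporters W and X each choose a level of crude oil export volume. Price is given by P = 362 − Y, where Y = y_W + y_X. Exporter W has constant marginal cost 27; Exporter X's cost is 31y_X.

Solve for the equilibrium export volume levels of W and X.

Exporter W's profit: π = y_W(362 − (y_W + y_X)) − 27y_W.
∂π/∂y_W = 335 − 2y_W − y_X = 0, so y_W = 167.5 − 0.5y_X.
By the same steps for X: y_X = 165.5 − 0.5y_W.
Plugging y_X into W's best response: y_W = 167.5 − 0.5(165.5 − 0.5y_W) ⇒ 0.75y_W = 84.75, so y_W = 113.
Then y_X = 165.5 − 0.5·113 = 109.

113, 109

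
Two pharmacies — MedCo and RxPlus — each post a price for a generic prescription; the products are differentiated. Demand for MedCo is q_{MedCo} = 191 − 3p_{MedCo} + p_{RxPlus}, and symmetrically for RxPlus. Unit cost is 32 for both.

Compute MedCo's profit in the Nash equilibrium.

1935.48

MedCo's profit: π = (p_{MedCo} − 32)(191 − 3p_{MedCo} + p_{RxPlus}).
∂π/∂p_{MedCo} = 287 − 6p_{MedCo} + p_{RxPlus} = 0 ⇒ p_{MedCo} = 287/6 + (1/6)p_{RxPlus}.
By symmetry p_{RxPlus} = p_{MedCo}; substituting into the reaction function, (5/6)p_{MedCo} = 287/6 and p_{MedCo} = 57.4.
q_{MedCo} = 191 − 3·57.4 + 57.4 = 76.2.
Profit = (57.4 − 32)·76.2 = 1935.48.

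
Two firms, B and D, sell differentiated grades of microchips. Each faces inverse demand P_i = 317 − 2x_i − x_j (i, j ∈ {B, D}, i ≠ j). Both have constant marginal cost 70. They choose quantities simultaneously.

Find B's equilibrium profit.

4880.72

Firm B's profit: π = x_B(317 − 2x_B − x_D) − 70x_B.
∂π/∂x_B = 247 − 4x_B − x_D = 0 ⇒ x_B = 61.75 − 0.25x_D.
Setting x_B = x_D in the reaction function: x_B = 61.75 − 0.25x_B, so x_B = 61.75 / 1.25 = 49.4.
P_B = 317 − 2·49.4 − 49.4 = 168.8.
Profit = (168.8 − 70)·49.4 = 4880.72.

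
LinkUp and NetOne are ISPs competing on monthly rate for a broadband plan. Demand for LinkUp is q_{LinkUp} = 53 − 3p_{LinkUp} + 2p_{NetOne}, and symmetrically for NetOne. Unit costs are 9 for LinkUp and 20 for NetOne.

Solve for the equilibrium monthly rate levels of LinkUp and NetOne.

22.0625, 26.1875

LinkUp's profit: π = (p_{LinkUp} − 9)(53 − 3p_{LinkUp} + 2p_{NetOne}).
∂π/∂p_{LinkUp} = 80 − 6p_{LinkUp} + 2p_{NetOne} = 0 ⇒ p_{LinkUp} = 40/3 + (1/3)p_{NetOne}.
Similarly p_{NetOne} = 113/6 + (1/3)p_{LinkUp}.
Solving the two reaction functions simultaneously: (1 − (1/3)(1/3))p_{LinkUp} = 40/3 + (1/3)·(113/6), so (8/9)p_{LinkUp} = 353/18 and p_{LinkUp} = 22.0625.
Then p_{NetOne} = 113/6 + (1/3)·22.0625 = 26.1875.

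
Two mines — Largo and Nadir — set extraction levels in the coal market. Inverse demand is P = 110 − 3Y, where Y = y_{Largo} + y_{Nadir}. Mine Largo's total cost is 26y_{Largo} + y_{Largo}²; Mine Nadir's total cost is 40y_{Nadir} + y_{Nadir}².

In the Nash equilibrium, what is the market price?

Mine Largo's profit: π = y_{Largo}(110 − 3(y_{Largo} + y_{Nadir})) − 26y_{Largo} − y_{Largo}².
∂π/∂y_{Largo} = 84 − 8y_{Largo} − 3y_{Nadir} = 0, so y_{Largo} = 10.5 − 0.375y_{Nadir}.
By the same steps for Nadir: y_{Nadir} = 8.75 − 0.375y_{Largo}.
Solving the two reaction functions simultaneously: (1 − (−0.375)(−0.375))y_{Largo} = 10.5 − 0.375·8.75, so (55/64)y_{Largo} = 231/32 and y_{Largo} = 8.4.
Then y_{Nadir} = 8.75 − 0.375·8.4 = 5.6.
Equilibrium price: P = 110 − 3·14 = 68.

68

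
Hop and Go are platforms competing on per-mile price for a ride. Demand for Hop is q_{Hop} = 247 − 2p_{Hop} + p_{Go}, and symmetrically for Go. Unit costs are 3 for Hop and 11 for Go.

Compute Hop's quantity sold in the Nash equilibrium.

Hop's profit: π = (p_{Hop} − 3)(247 − 2p_{Hop} + p_{Go}).
∂π/∂p_{Hop} = 253 − 4p_{Hop} + p_{Go} = 0 ⇒ p_{Hop} = 63.25 + 0.25p_{Go}.
Similarly p_{Go} = 67.25 + 0.25p_{Hop}.
Substituting the second reaction function into the first: p_{Hop} = 63.25 + 0.25(67.25 + 0.25p_{Hop}), which gives 0.9375p_{Hop} = 80.0625 ⇒ p_{Hop} = 85.4.
Then p_{Go} = 67.25 + 0.25·85.4 = 88.6.
q_{Hop} = 247 − 2·85.4 + 88.6 = 164.8.

164.8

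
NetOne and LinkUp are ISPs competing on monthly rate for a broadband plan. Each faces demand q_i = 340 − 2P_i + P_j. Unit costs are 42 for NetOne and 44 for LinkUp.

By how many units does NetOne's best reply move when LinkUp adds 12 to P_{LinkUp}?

3

NetOne's profit: π = (P_{NetOne} − 42)(340 − 2P_{NetOne} + P_{LinkUp}).
∂π/∂P_{NetOne} = 424 − 4P_{NetOne} + P_{LinkUp} = 0 ⇒ P_{NetOne} = 106 + 0.25P_{LinkUp}.
The reaction-function slope is 0.25, so a 12-unit rise in P_{LinkUp} moves P_{NetOne} by 0.25 × 12 = 3. NetOne's best response rises — the actions are strategic complements.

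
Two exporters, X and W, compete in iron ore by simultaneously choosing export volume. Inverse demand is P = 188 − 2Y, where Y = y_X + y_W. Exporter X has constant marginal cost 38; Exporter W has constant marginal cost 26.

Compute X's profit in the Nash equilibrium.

1058

Exporter X's profit: π = y_X(188 − 2(y_X + y_W)) − 38y_X.
∂π/∂y_X = 150 − 4y_X − 2y_W = 0, so y_X = 37.5 − 0.5y_W.
By the same steps for W: y_W = 40.5 − 0.5y_X.
Solving the two reaction functions simultaneously: (1 − (−0.5)(−0.5))y_X = 37.5 − 0.5·40.5, so 0.75y_X = 17.25 and y_X = 23.
Then y_W = 40.5 − 0.5·23 = 29.
Price P = 188 − 2·52 = 84.
X's profit: (84 − 38)·23 = 1058.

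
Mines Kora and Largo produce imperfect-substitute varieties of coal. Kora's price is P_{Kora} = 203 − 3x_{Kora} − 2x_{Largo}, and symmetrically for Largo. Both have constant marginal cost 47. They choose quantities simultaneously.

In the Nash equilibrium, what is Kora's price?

105.5

Mine Kora's profit: π = x_{Kora}(203 − 3x_{Kora} − 2x_{Largo}) − 47x_{Kora}.
∂π/∂x_{Kora} = 156 − 6x_{Kora} − 2x_{Largo} = 0 ⇒ x_{Kora} = 26 − (1/3)x_{Largo}.
The game is symmetric, so in equilibrium x_{Largo} = x_{Kora}: the reaction function gives (4/3)x_{Kora} = 26, hence x_{Kora} = 19.5.
P_{Kora} = 203 − 3·19.5 − 2·19.5 = 105.5.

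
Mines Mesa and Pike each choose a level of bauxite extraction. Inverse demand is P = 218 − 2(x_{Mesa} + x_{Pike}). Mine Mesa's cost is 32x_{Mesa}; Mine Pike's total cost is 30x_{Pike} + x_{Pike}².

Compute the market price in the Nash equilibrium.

Mine Mesa's profit: π = x_{Mesa}(218 − 2(x_{Mesa} + x_{Pike})) − 32x_{Mesa}.
∂π/∂x_{Mesa} = 186 − 4x_{Mesa} − 2x_{Pike} = 0, so x_{Mesa} = 46.5 − 0.5x_{Pike}.
For Pike: ∂π/∂x_{Pike} = 188 − 6x_{Pike} − 2x_{Mesa} = 0 ⇒ x_{Pike} = 94/3 − (1/3)x_{Mesa}.
Substituting the second reaction function into the first: x_{Mesa} = 46.5 − 0.5(94/3 − (1/3)x_{Mesa}), which gives (5/6)x_{Mesa} = 185/6 ⇒ x_{Mesa} = 37.
Then x_{Pike} = 94/3 − (1/3)·37 = 19.
Equilibrium price: P = 218 − 2·56 = 106.

106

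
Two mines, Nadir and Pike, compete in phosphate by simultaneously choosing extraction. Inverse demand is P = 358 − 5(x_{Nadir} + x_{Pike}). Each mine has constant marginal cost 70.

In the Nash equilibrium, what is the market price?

Mine Nadir's profit: π = x_{Nadir}(358 − 5(x_{Nadir} + x_{Pike})) − 70x_{Nadir}.
∂π/∂x_{Nadir} = 288 − 10x_{Nadir} − 5x_{Pike} = 0, so x_{Nadir} = 28.8 − 0.5x_{Pike}.
By symmetry x_{Pike} = x_{Nadir}; substituting into the reaction function, 1.5x_{Nadir} = 28.8 and x_{Nadir} = 19.2.
Equilibrium price: P = 358 − 5·38.4 = 166.

166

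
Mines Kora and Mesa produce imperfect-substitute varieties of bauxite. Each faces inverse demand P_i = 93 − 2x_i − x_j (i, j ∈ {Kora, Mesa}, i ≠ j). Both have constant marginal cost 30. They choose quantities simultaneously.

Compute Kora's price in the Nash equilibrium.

55.2

Mine Kora's profit: π = x_{Kora}(93 − 2x_{Kora} − x_{Mesa}) − 30x_{Kora}.
∂π/∂x_{Kora} = 63 − 4x_{Kora} − x_{Mesa} = 0 ⇒ x_{Kora} = 15.75 − 0.25x_{Mesa}.
Setting x_{Kora} = x_{Mesa} in the reaction function: x_{Kora} = 15.75 − 0.25x_{Kora}, so x_{Kora} = 15.75 / 1.25 = 12.6.
P_{Kora} = 93 − 2·12.6 − 12.6 = 55.2.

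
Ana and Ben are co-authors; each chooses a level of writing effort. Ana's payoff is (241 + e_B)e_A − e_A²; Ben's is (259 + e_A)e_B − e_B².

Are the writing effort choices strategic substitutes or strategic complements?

strategic complements

Expanding Ana's payoff: 241e_A + e_Be_A − e_A².
∂π/∂e_A = 241 + e_B − 2e_A = 0, so e_A = 120.5 + 0.5e_B.
The best-response slope de_A/de_B = 0.5 > 0: the reaction function is upward-sloping, so the choices are strategic complements.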